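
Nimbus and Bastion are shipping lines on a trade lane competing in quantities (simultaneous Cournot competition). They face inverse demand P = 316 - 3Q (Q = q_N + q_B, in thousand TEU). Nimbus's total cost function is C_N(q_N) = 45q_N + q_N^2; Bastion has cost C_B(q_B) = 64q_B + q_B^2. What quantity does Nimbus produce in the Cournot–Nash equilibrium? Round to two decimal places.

Nimbus's profit: π_N = (316 - 3Q)q_N - (45q_N + q_N²). Setting ∂π_N/∂q_N = 0: 271 - 8q_N - 3(q_B) = 0.
Bastion's first-order condition: 252 - 8q_B - 3(q_N) = 0.
So q_N = (271 - 3q_B)/8 and q_B = (252 - 3q_N)/8.
Solving the pair: q_N = 1412/55, q_B = 1203/55.

25.67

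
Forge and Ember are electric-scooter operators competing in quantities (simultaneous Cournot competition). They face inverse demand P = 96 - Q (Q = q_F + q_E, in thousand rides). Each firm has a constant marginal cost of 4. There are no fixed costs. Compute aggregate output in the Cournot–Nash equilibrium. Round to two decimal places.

Each firm earns π_i = (96 - Q)q_i - 4q_i.
Setting ∂π_i/∂q_i = 0 with rivals' quantities fixed: 92 - 2q_i - q_j = 0.
With identical firms every q_j equals q_i, so q_j = q_i and 92 = 3q_i, giving q_i = 92/3.
Total output Q = 92/3 + 92/3 = 184/3.

61.33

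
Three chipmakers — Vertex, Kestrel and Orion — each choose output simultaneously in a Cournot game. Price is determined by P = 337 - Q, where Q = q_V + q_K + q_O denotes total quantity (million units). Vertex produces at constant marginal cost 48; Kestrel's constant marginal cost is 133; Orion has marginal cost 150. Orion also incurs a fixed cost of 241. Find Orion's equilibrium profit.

48

Vertex's profit: π_V = (337 - Q)q_V - (48q_V). Setting ∂π_V/∂q_V = 0: 289 - 2q_V - (q_K + q_O) = 0.
Kestrel's profit: π_K = (337 - Q)q_K - (133q_K). Setting ∂π_K/∂q_K = 0: 204 - 2q_K - (q_V + q_O) = 0.
Orion's profit: π_O = (337 - Q)q_O - (150q_O). Setting ∂π_O/∂q_O = 0: 187 - 2q_O - (q_V + q_K) = 0.
Adding the 3 first-order conditions: 680 − 4Q = 0, so Q = 170.
Back-substituting: q_V = (289 − 170) = 119, q_K = (204 − 170) = 34, q_O = (187 − 170) = 17.
Price P = 337 - 170 = 167.
Orion's profit: (167 - 150)·17 - 241 = 48.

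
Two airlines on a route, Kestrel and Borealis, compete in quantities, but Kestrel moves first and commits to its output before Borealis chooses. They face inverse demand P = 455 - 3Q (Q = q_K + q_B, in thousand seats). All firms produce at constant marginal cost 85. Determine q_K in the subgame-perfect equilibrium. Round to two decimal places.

The follower Borealis best-responds to any q_K: π_B = (455 - 3Q)q_B - 85q_B.
Setting the follower's marginal profit to zero, 370 - 3q_K - 6q_B = 0, i.e. q_B = (370 - 3q_K)/6.
Kestrel substitutes q_B(q_K) into its own profit: π_K = q_K(455 - 3q_K - (370 - 3q_K)/2) - 85q_K = (270 - (3/2)q_K)q_K - 85q_K.
The leader's first-order condition 185 - 3q_K = 0 yields q_K = 185/3.
Then q_B = (370 - 3·(185/3))/6 = 185/6.

61.67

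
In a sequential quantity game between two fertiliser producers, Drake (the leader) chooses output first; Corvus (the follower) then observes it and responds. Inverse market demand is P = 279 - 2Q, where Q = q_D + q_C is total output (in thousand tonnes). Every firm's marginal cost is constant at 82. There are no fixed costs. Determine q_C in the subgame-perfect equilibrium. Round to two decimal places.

Solve by backward induction. Given q_D, the follower Corvus maximises π_C = (279 - 2q_D - 2q_C)q_C - 82q_C.
∂π_C/∂q_C = 197 - 2q_D - 4q_C = 0 gives the reaction function q_C = (197 - 2q_D)/4.
The leader anticipates this reaction. Substituting into P = 279 - 2Q gives P = 361/2 - q_D, so π_D = (361/2 - q_D)q_D - 82q_D.
Leader FOC: 197/2 - 2q_D = 0, so q_D = 197/4.
Then q_C = (197 - 2·(197/4))/4 = 197/8.

24.63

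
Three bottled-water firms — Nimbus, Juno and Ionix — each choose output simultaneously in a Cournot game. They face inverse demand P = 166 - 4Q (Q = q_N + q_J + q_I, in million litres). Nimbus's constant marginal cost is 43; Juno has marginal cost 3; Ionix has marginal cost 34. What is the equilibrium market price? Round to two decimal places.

61.50

Nimbus's profit: π_N = (166 - 4Q)q_N - (43q_N). Setting ∂π_N/∂q_N = 0: 123 - 8q_N - 4(q_J + q_I) = 0.
Juno's profit: π_J = (166 - 4Q)q_J - (3q_J). Setting ∂π_J/∂q_J = 0: 163 - 8q_J - 4(q_N + q_I) = 0.
Ionix's first-order condition: 132 - 8q_I - 4(q_N + q_J) = 0.
Adding the 3 conditions: 418 − 8Q − 8Q = 0, i.e. Q = 209/8.
Back-substituting: q_N = (123 − 209/2)/4 = 37/8, q_J = (163 − 209/2)/4 = 117/8, q_I = (132 − 209/2)/4 = 55/8.
Total output Q = 209/8, so price P = 166 - 4·(209/8) = 123/2.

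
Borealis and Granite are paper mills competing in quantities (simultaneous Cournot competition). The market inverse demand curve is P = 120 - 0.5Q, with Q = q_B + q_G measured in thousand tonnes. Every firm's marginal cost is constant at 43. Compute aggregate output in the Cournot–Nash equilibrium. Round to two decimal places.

Each firm earns π_i = (120 - 0.5Q)q_i - 43q_i.
Setting ∂π_i/∂q_i = 0 with rivals' quantities fixed: 77 - q_i - (1/2)q_j = 0.
By symmetry each firm produces the same amount; substituting q_j = q_i yields q_i = 77/(3/2) = 154/3.
Total output Q = 154/3 + 154/3 = 308/3.

102.67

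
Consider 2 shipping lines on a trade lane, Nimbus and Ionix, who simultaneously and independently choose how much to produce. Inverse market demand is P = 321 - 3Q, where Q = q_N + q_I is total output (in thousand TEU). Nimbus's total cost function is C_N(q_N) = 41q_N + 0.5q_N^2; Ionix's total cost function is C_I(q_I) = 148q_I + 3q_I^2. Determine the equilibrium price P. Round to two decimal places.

192.52

Nimbus's profit: π_N = (321 - 3Q)q_N - (41q_N + (1/2)q_N²). Setting ∂π_N/∂q_N = 0: 280 - 7q_N - 3(q_I) = 0.
Ionix's profit: π_I = (321 - 3Q)q_I - (148q_I + 3q_I²). Setting ∂π_I/∂q_I = 0: 173 - 12q_I - 3(q_N) = 0.
Rearranging gives the reaction functions q_N = (280 - 3q_I)/7 and q_I = (173 - 3q_N)/12.
Solving the pair: q_N = 947/25, q_I = 371/75.
Total output Q = 42.8267, so price P = 321 - 3·42.8267 = 192.5200.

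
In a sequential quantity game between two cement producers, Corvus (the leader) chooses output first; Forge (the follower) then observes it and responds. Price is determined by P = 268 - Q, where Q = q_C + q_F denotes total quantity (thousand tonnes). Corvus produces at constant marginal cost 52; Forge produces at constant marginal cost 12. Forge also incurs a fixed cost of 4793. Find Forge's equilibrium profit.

2263

The follower Forge best-responds to any q_C: π_F = (268 - Q)q_F - 12q_F.
Setting the follower's marginal profit to zero, 256 - q_C - 2q_F = 0, i.e. q_F = (256 - q_C)/2.
Corvus substitutes q_F(q_C) into its own profit: π_C = q_C(268 - q_C - (256 - q_C)/2) - 52q_C = (140 - (1/2)q_C)q_C - 52q_C.
The leader's first-order condition 88 - q_C = 0 yields q_C = 88.
Then q_F = (256 - 88)/2 = 84.
Price P = 268 - 172 = 96.
Forge's profit: (96 - 12)·84 - 4793 = 2263.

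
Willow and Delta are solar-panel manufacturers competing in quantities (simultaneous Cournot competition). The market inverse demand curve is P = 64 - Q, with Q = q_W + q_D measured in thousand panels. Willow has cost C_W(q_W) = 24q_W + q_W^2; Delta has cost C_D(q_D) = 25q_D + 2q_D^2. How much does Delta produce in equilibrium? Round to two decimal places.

5.04

Willow's profit: π_W = (64 - Q)q_W - (24q_W + q_W²). Setting ∂π_W/∂q_W = 0: 40 - 4q_W - (q_D) = 0.
Delta's first-order condition: 39 - 6q_D - (q_W) = 0.
Rearranging gives the reaction functions q_W = (40 - q_D)/4 and q_D = (39 - q_W)/6.
Solving the pair: q_W = 201/23, q_D = 116/23.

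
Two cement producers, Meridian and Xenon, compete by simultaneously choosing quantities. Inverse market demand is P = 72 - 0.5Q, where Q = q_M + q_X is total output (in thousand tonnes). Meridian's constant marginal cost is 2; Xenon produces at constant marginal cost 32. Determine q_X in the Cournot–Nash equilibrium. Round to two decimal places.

Meridian's profit: π_M = (72 - 0.5Q)q_M - (2q_M). Setting ∂π_M/∂q_M = 0: 70 - q_M - (1/2)(q_X) = 0.
Xenon's profit: π_X = (72 - 0.5Q)q_X - (32q_X). Setting ∂π_X/∂q_X = 0: 40 - q_X - (1/2)(q_M) = 0.
So q_M = (70 - (1/2)q_X) and q_X = (40 - (1/2)q_M).
Solving the pair: q_M = 200/3, q_X = 20/3.

6.67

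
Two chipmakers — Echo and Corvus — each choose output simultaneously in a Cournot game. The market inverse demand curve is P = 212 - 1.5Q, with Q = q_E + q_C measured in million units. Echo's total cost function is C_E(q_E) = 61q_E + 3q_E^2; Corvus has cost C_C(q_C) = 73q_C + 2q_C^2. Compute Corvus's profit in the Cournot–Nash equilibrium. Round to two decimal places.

995.40

Echo's profit: π_E = (212 - 1.5Q)q_E - (61q_E + 3q_E²). Setting ∂π_E/∂q_E = 0: 151 - 9q_E - (3/2)(q_C) = 0.
Corvus's profit: π_C = (212 - 1.5Q)q_C - (73q_C + 2q_C²). Setting ∂π_C/∂q_C = 0: 139 - 7q_C - (3/2)(q_E) = 0.
So q_E = (151 - (3/2)q_C)/9 and q_C = (139 - (3/2)q_E)/7.
Substituting one into the other gives q_E = 13.9671 and q_C = 1366/81.
Price P = 212 - (3/2)·30.8313 = 165.7531.
Corvus's profit: 165.7531·(1366/81) - 73·(1366/81) - 2(1366/81)² = 995.4041.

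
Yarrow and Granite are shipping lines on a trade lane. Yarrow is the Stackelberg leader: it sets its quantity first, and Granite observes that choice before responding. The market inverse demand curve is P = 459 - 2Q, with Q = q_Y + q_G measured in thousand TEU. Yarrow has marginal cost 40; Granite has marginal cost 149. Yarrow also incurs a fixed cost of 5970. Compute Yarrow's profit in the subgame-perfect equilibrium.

The follower Granite best-responds to any q_Y: π_G = (459 - 2Q)q_G - 149q_G.
Setting the follower's marginal profit to zero, 310 - 2q_Y - 4q_G = 0, i.e. q_G = (310 - 2q_Y)/4.
Yarrow substitutes q_G(q_Y) into its own profit: π_Y = q_Y(459 - 2q_Y - (310 - 2q_Y)/2) - 40q_Y = (304 - q_Y)q_Y - 40q_Y.
The leader's first-order condition 264 - 2q_Y = 0 yields q_Y = 132.
Then q_G = (310 - 2·132)/4 = 23/2.
Price P = 459 - 2·(287/2) = 172.
Yarrow's profit: (172 - 40)·132 - 5970 = 11454.

11454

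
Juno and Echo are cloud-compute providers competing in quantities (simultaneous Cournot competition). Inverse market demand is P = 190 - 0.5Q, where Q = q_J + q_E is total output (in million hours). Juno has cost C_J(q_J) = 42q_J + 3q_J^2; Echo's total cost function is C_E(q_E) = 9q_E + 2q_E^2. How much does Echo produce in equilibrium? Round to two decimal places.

34.33

Juno's profit: π_J = (190 - 0.5Q)q_J - (42q_J + 3q_J²). Setting ∂π_J/∂q_J = 0: 148 - 7q_J - (1/2)(q_E) = 0.
Echo's first-order condition: 181 - 5q_E - (1/2)(q_J) = 0.
Best responses: q_J = (148 - (1/2)q_E)/7, q_E = (181 - (1/2)q_J)/5.
Substituting one into the other gives q_J = 18.6906 and q_E = 34.3309.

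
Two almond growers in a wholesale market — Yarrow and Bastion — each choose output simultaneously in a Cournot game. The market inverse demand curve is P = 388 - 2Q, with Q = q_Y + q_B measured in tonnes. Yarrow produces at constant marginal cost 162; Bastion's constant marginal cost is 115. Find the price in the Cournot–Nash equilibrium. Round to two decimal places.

Yarrow's profit: π_Y = (388 - 2Q)q_Y - (162q_Y). Setting ∂π_Y/∂q_Y = 0: 226 - 4q_Y - 2(q_B) = 0.
Bastion's profit: π_B = (388 - 2Q)q_B - (115q_B). Setting ∂π_B/∂q_B = 0: 273 - 4q_B - 2(q_Y) = 0.
So q_Y = (226 - 2q_B)/4 and q_B = (273 - 2q_Y)/4.
Solving the pair: q_Y = 179/6, q_B = 160/3.
Total output Q = 499/6, so price P = 388 - 2·(499/6) = 665/3.

221.67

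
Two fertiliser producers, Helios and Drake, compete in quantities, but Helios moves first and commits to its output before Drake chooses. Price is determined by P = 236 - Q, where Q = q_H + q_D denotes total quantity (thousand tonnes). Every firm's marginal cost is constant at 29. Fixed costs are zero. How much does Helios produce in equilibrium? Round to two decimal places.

Solve by backward induction. Given q_H, the follower Drake maximises π_D = (236 - q_H - q_D)q_D - 29q_D.
∂π_D/∂q_D = 207 - q_H - 2q_D = 0 gives the reaction function q_D = (207 - q_H)/2.
The leader anticipates this reaction. Substituting into P = 236 - Q gives P = 265/2 - (1/2)q_H, so π_H = (265/2 - (1/2)q_H)q_H - 29q_H.
Maximising: ∂π_H/∂q_H = 207/2 - q_H = 0, giving q_H = 207/2.
Then q_D = (207 - 207/2)/2 = 207/4.

103.50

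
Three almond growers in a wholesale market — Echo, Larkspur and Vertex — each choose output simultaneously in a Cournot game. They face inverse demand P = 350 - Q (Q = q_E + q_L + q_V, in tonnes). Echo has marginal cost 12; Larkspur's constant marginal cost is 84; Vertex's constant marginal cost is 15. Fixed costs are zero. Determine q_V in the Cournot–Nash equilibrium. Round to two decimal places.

Echo's profit: π_E = (350 - Q)q_E - (12q_E). Setting ∂π_E/∂q_E = 0: 338 - 2q_E - (q_L + q_V) = 0.
Larkspur's profit: π_L = (350 - Q)q_L - (84q_L). Setting ∂π_L/∂q_L = 0: 266 - 2q_L - (q_E + q_V) = 0.
Vertex's first-order condition: 335 - 2q_V - (q_E + q_L) = 0.
Summing all 3 equations gives 939 − 4Q = 0, hence Q = 939/4.
Back-substituting: q_E = (338 − 939/4) = 413/4, q_L = (266 − 939/4) = 125/4, q_V = (335 − 939/4) = 401/4.

100.25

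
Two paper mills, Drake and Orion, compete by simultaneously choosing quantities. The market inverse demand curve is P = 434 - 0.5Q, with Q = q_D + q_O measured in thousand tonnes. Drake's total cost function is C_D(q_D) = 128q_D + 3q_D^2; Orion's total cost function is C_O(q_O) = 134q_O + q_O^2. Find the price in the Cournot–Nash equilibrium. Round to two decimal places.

368.58

Drake's profit: π_D = (434 - 0.5Q)q_D - (128q_D + 3q_D²). Setting ∂π_D/∂q_D = 0: 306 - 7q_D - (1/2)(q_O) = 0.
Orion's profit: π_O = (434 - 0.5Q)q_O - (134q_O + q_O²). Setting ∂π_O/∂q_O = 0: 300 - 3q_O - (1/2)(q_D) = 0.
Best responses: q_D = (306 - (1/2)q_O)/7, q_O = (300 - (1/2)q_D)/3.
Substituting one into the other gives q_D = 37.0120 and q_O = 93.8313.
Total output Q = 130.8434, so price P = 434 - (1/2)·130.8434 = 368.5783.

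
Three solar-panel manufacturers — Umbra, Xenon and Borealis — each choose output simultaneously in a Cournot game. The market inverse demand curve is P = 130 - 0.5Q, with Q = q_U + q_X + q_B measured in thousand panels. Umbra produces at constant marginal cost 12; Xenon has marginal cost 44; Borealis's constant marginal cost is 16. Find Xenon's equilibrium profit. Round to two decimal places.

84.50

Umbra's profit: π_U = (130 - 0.5Q)q_U - (12q_U). Setting ∂π_U/∂q_U = 0: 118 - q_U - (1/2)(q_X + q_B) = 0.
Xenon's profit: π_X = (130 - 0.5Q)q_X - (44q_X). Setting ∂π_X/∂q_X = 0: 86 - q_X - (1/2)(q_U + q_B) = 0.
Borealis's profit: π_B = (130 - 0.5Q)q_B - (16q_B). Setting ∂π_B/∂q_B = 0: 114 - q_B - (1/2)(q_U + q_X) = 0.
Summing all 3 equations gives 318 − 2Q = 0, hence Q = 159.
Back-substituting: q_U = (118 − 159/2)/(1/2) = 77, q_X = (86 − 159/2)/(1/2) = 13, q_B = (114 − 159/2)/(1/2) = 69.
Price P = 130 - (1/2)·159 = 101/2.
Xenon's profit: (101/2 - 44)·13 = 169/2.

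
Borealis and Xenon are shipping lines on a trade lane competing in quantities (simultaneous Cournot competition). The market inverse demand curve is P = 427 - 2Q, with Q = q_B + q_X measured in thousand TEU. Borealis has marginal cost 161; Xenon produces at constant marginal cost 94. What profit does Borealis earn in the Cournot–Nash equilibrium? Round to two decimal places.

2200.06

Borealis's profit: π_B = (427 - 2Q)q_B - (161q_B). Setting ∂π_B/∂q_B = 0: 266 - 4q_B - 2(q_X) = 0.
Xenon's first-order condition: 333 - 4q_X - 2(q_B) = 0.
Rearranging gives the reaction functions q_B = (266 - 2q_X)/4 and q_X = (333 - 2q_B)/4.
Substituting one into the other gives q_B = 199/6 and q_X = 200/3.
Price P = 427 - 2·(599/6) = 682/3.
Borealis's profit: (682/3 - 161)·(199/6) = 2200.0556.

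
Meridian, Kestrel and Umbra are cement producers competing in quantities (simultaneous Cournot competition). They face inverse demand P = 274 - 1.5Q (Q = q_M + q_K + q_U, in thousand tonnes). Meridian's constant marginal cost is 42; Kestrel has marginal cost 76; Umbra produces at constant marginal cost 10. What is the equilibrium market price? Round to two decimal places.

Meridian's profit: π_M = (274 - 1.5Q)q_M - (42q_M). Setting ∂π_M/∂q_M = 0: 232 - 3q_M - (3/2)(q_K + q_U) = 0.
Kestrel's first-order condition: 198 - 3q_K - (3/2)(q_M + q_U) = 0.
Umbra's first-order condition: 264 - 3q_U - (3/2)(q_M + q_K) = 0.
Summing all 3 equations gives 694 − 6Q = 0, hence Q = 347/3.
Back-substituting: q_M = (232 − 347/2)/(3/2) = 39, q_K = (198 − 347/2)/(3/2) = 49/3, q_U = (264 − 347/2)/(3/2) = 181/3.
Total output Q = 347/3, so price P = 274 - (3/2)·(347/3) = 201/2.

100.50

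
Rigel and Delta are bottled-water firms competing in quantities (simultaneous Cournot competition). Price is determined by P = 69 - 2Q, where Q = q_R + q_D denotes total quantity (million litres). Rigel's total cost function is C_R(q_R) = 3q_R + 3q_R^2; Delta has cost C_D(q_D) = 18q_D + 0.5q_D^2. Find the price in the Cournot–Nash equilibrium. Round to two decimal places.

42.65

Rigel's profit: π_R = (69 - 2Q)q_R - (3q_R + 3q_R²). Setting ∂π_R/∂q_R = 0: 66 - 10q_R - 2(q_D) = 0.
Delta's first-order condition: 51 - 5q_D - 2(q_R) = 0.
Rearranging gives the reaction functions q_R = (66 - 2q_D)/10 and q_D = (51 - 2q_R)/5.
Substituting one into the other gives q_R = 114/23 and q_D = 189/23.
Total output Q = 303/23, so price P = 69 - 2·(303/23) = 981/23.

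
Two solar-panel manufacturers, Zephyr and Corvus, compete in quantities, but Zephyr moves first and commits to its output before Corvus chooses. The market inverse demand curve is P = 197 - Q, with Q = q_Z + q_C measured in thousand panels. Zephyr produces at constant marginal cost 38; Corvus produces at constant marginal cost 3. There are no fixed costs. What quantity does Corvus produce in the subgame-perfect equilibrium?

66

Solve by backward induction. Given q_Z, the follower Corvus maximises π_C = (197 - q_Z - q_C)q_C - 3q_C.
Setting the follower's marginal profit to zero, 194 - q_Z - 2q_C = 0, i.e. q_C = (194 - q_Z)/2.
The leader anticipates this reaction. Substituting into P = 197 - Q gives P = 100 - (1/2)q_Z, so π_Z = (100 - (1/2)q_Z)q_Z - 38q_Z.
Maximising: ∂π_Z/∂q_Z = 62 - q_Z = 0, giving q_Z = 62.
Then q_C = (194 - 62)/2 = 66.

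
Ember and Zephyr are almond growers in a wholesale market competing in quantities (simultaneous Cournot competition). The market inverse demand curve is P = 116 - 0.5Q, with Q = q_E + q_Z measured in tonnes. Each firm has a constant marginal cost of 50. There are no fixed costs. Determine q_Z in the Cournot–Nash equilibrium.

A representative firm's profit is π_i = q_i(116 - 0.5Q) - 50q_i.
First-order condition (treating rivals' output as given): 66 - q_i - (1/2)q_j = 0.
By symmetry each firm produces the same amount; substituting q_j = q_i yields q_i = 66/(3/2) = 44.

44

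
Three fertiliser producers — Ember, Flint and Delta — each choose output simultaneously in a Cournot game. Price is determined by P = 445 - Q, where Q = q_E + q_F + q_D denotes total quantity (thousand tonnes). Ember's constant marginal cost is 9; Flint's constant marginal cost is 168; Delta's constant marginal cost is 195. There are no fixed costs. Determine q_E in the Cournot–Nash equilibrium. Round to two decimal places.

195.25

Ember's profit: π_E = (445 - Q)q_E - (9q_E). Setting ∂π_E/∂q_E = 0: 436 - 2q_E - (q_F + q_D) = 0.
Flint's first-order condition: 277 - 2q_F - (q_E + q_D) = 0.
Delta's first-order condition: 250 - 2q_D - (q_E + q_F) = 0.
Summing all 3 equations gives 963 − 4Q = 0, hence Q = 963/4.
Back-substituting: q_E = (436 − 963/4) = 781/4, q_F = (277 − 963/4) = 145/4, q_D = (250 − 963/4) = 37/4.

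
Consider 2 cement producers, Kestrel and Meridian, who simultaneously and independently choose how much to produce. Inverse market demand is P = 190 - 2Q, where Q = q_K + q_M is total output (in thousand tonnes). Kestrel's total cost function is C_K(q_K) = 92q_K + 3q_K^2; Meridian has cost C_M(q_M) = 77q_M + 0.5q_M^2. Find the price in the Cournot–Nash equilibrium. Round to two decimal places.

137.91

Kestrel's profit: π_K = (190 - 2Q)q_K - (92q_K + 3q_K²). Setting ∂π_K/∂q_K = 0: 98 - 10q_K - 2(q_M) = 0.
Meridian's first-order condition: 113 - 5q_M - 2(q_K) = 0.
Best responses: q_K = (98 - 2q_M)/10, q_M = (113 - 2q_K)/5.
Solving the pair: q_K = 132/23, q_M = 467/23.
Total output Q = 599/23, so price P = 190 - 2·(599/23) = 137.9130.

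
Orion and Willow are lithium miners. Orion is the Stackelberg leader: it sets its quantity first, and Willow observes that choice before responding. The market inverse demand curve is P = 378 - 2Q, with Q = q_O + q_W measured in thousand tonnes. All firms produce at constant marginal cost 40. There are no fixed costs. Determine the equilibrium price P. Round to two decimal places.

Solve by backward induction. Given q_O, the follower Willow maximises π_W = (378 - 2q_O - 2q_W)q_W - 40q_W.
Follower FOC: 338 - 2q_O - 4q_W = 0, so q_W(q_O) = (338 - 2q_O)/4.
The leader anticipates this reaction. Substituting into P = 378 - 2Q gives P = 209 - q_O, so π_O = (209 - q_O)q_O - 40q_O.
Maximising: ∂π_O/∂q_O = 169 - 2q_O = 0, giving q_O = 169/2.
Then q_W = (338 - 2·(169/2))/4 = 169/4.
Total output Q = 507/4, so price P = 378 - 2·(507/4) = 249/2.

124.50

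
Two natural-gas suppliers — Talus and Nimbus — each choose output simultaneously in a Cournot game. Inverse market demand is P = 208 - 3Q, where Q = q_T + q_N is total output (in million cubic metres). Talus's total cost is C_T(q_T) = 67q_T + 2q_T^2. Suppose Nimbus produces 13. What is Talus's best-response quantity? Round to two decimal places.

With the rival's output fixed at 13, Talus's profit is π_T = (208 - 3·13 - 3q_T)q_T - (67q_T + 2q_T²) = (169 - 3q_T)q_T - (67q_T + 2q_T²).
∂π_T/∂q_T = 102 - 10q_T = 0, so q_T = 51/5.

10.20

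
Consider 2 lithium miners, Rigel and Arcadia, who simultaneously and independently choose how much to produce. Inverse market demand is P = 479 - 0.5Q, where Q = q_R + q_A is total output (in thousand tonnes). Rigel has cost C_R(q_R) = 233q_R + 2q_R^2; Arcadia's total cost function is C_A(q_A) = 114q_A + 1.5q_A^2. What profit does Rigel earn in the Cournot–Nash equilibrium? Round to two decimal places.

4117.30

Rigel's profit: π_R = (479 - 0.5Q)q_R - (233q_R + 2q_R²). Setting ∂π_R/∂q_R = 0: 246 - 5q_R - (1/2)(q_A) = 0.
Arcadia's profit: π_A = (479 - 0.5Q)q_A - (114q_A + (3/2)q_A²). Setting ∂π_A/∂q_A = 0: 365 - 4q_A - (1/2)(q_R) = 0.
Rearranging gives the reaction functions q_R = (246 - (1/2)q_A)/5 and q_A = (365 - (1/2)q_R)/4.
Substituting one into the other gives q_R = 40.5823 and q_A = 86.1772.
Price P = 479 - (1/2)·126.7595 = 415.6203.
Rigel's profit: 415.6203·40.5823 - 233·40.5823 - 2·40.5823² = 4117.3033.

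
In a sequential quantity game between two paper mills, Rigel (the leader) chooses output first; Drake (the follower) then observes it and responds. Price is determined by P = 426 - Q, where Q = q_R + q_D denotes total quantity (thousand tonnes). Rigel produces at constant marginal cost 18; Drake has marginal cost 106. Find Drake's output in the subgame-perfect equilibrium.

Solve by backward induction. Given q_R, the follower Drake maximises π_D = (426 - q_R - q_D)q_D - 106q_D.
∂π_D/∂q_D = 320 - q_R - 2q_D = 0 gives the reaction function q_D = (320 - q_R)/2.
Rigel substitutes q_D(q_R) into its own profit: π_R = q_R(426 - q_R - (320 - q_R)/2) - 18q_R = (266 - (1/2)q_R)q_R - 18q_R.
Maximising: ∂π_R/∂q_R = 248 - q_R = 0, giving q_R = 248.
Then q_D = (320 - 248)/2 = 36.

36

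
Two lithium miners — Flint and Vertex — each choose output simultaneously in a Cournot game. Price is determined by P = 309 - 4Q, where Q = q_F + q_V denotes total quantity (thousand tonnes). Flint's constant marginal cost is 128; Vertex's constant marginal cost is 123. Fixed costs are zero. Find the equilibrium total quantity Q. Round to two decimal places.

30.58

Flint's profit: π_F = (309 - 4Q)q_F - (128q_F). Setting ∂π_F/∂q_F = 0: 181 - 8q_F - 4(q_V) = 0.
Vertex's profit: π_V = (309 - 4Q)q_V - (123q_V). Setting ∂π_V/∂q_V = 0: 186 - 8q_V - 4(q_F) = 0.
Rearranging gives the reaction functions q_F = (181 - 4q_V)/8 and q_V = (186 - 4q_F)/8.
Substituting one into the other gives q_F = 44/3 and q_V = 191/12.
Total output Q = 44/3 + 191/12 = 367/12.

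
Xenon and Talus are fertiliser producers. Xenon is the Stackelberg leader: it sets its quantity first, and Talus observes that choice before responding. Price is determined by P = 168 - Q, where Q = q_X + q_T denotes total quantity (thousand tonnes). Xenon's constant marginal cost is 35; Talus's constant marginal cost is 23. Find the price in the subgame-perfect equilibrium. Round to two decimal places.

Solve by backward induction. Given q_X, the follower Talus maximises π_T = (168 - q_X - q_T)q_T - 23q_T.
Setting the follower's marginal profit to zero, 145 - q_X - 2q_T = 0, i.e. q_T = (145 - q_X)/2.
Xenon substitutes q_T(q_X) into its own profit: π_X = q_X(168 - q_X - (145 - q_X)/2) - 35q_X = (191/2 - (1/2)q_X)q_X - 35q_X.
Maximising: ∂π_X/∂q_X = 121/2 - q_X = 0, giving q_X = 121/2.
Then q_T = (145 - 121/2)/2 = 169/4.
Total output Q = 411/4, so price P = 168 - 411/4 = 261/4.

65.25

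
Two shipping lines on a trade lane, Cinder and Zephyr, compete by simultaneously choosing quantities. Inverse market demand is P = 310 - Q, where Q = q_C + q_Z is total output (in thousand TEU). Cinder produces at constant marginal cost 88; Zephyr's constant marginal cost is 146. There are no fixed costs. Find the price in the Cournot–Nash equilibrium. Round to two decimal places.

181.33

Cinder's profit: π_C = (310 - Q)q_C - (88q_C). Setting ∂π_C/∂q_C = 0: 222 - 2q_C - (q_Z) = 0.
Zephyr's profit: π_Z = (310 - Q)q_Z - (146q_Z). Setting ∂π_Z/∂q_Z = 0: 164 - 2q_Z - (q_C) = 0.
So q_C = (222 - q_Z)/2 and q_Z = (164 - q_C)/2.
Solving the pair: q_C = 280/3, q_Z = 106/3.
Total output Q = 386/3, so price P = 310 - 386/3 = 544/3.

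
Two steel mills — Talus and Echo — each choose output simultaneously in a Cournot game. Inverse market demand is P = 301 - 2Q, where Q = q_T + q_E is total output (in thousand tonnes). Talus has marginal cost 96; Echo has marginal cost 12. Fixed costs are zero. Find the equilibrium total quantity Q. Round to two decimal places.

82.33

Talus's profit: π_T = (301 - 2Q)q_T - (96q_T). Setting ∂π_T/∂q_T = 0: 205 - 4q_T - 2(q_E) = 0.
Echo's profit: π_E = (301 - 2Q)q_E - (12q_E). Setting ∂π_E/∂q_E = 0: 289 - 4q_E - 2(q_T) = 0.
So q_T = (205 - 2q_E)/4 and q_E = (289 - 2q_T)/4.
Solving the pair: q_T = 121/6, q_E = 373/6.
Total output Q = 121/6 + 373/6 = 247/3.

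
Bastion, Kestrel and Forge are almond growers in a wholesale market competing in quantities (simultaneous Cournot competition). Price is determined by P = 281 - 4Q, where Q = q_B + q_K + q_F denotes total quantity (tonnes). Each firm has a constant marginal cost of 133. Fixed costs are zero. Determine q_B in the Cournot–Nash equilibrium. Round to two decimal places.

Each firm earns π_i = (281 - 4Q)q_i - 133q_i.
First-order condition (treating rivals' output as given): 148 - 8q_i - 4·Σ_{j≠i} q_j = 0.
With identical firms every q_j equals q_i, so Σ_{j≠i} q_j = 2q_i and 148 = 16q_i, giving q_i = 37/4.

9.25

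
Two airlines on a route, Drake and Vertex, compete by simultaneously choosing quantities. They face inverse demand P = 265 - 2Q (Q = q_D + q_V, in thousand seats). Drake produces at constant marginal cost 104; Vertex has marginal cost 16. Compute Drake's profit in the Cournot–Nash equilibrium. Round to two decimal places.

296.06

Drake's profit: π_D = (265 - 2Q)q_D - (104q_D). Setting ∂π_D/∂q_D = 0: 161 - 4q_D - 2(q_V) = 0.
Vertex's profit: π_V = (265 - 2Q)q_V - (16q_V). Setting ∂π_V/∂q_V = 0: 249 - 4q_V - 2(q_D) = 0.
Best responses: q_D = (161 - 2q_V)/4, q_V = (249 - 2q_D)/4.
Solving the pair: q_D = 73/6, q_V = 337/6.
Price P = 265 - 2·(205/3) = 385/3.
Drake's profit: (385/3 - 104)·(73/6) = 296.0556.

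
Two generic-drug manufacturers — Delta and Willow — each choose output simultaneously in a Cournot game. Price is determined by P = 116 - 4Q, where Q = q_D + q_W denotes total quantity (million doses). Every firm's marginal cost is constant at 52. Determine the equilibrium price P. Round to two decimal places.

A representative firm's profit is π_i = q_i(116 - 4Q) - 52q_i.
Setting ∂π_i/∂q_i = 0 with rivals' quantities fixed: 64 - 8q_i - 4q_j = 0.
With identical firms every q_j equals q_i, so q_j = q_i and 64 = 12q_i, giving q_i = 16/3.
Total output Q = 32/3, so price P = 116 - 4·(32/3) = 220/3.

73.33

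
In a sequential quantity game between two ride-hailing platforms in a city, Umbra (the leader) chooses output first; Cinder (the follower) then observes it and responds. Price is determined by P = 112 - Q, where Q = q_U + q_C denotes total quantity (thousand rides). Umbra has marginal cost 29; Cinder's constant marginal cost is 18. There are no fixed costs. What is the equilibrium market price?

47

Solve by backward induction. Given q_U, the follower Cinder maximises π_C = (112 - q_U - q_C)q_C - 18q_C.
∂π_C/∂q_C = 94 - q_U - 2q_C = 0 gives the reaction function q_C = (94 - q_U)/2.
Umbra substitutes q_C(q_U) into its own profit: π_U = q_U(112 - q_U - (94 - q_U)/2) - 29q_U = (65 - (1/2)q_U)q_U - 29q_U.
Maximising: ∂π_U/∂q_U = 36 - q_U = 0, giving q_U = 36.
Then q_C = (94 - 36)/2 = 29.
Total output Q = 65, so price P = 112 - 65 = 47.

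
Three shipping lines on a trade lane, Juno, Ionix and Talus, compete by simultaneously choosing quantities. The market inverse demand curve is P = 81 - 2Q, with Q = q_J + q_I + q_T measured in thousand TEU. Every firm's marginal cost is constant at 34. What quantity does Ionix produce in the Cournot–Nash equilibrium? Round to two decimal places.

Each firm earns π_i = (81 - 2Q)q_i - 34q_i.
First-order condition (treating rivals' output as given): 47 - 4q_i - 2·Σ_{j≠i} q_j = 0.
By symmetry each firm produces the same amount; substituting Σ_{j≠i} q_j = 2q_i yields q_i = 47/8.

5.88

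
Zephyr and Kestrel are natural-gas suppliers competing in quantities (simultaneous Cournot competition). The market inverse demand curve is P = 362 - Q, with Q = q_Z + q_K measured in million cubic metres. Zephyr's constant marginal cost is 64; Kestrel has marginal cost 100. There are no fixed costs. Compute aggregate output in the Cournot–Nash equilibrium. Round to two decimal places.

Zephyr's profit: π_Z = (362 - Q)q_Z - (64q_Z). Setting ∂π_Z/∂q_Z = 0: 298 - 2q_Z - (q_K) = 0.
Kestrel's profit: π_K = (362 - Q)q_K - (100q_K). Setting ∂π_K/∂q_K = 0: 262 - 2q_K - (q_Z) = 0.
Best responses: q_Z = (298 - q_K)/2, q_K = (262 - q_Z)/2.
Substituting one into the other gives q_Z = 334/3 and q_K = 226/3.
Total output Q = 334/3 + 226/3 = 560/3.

186.67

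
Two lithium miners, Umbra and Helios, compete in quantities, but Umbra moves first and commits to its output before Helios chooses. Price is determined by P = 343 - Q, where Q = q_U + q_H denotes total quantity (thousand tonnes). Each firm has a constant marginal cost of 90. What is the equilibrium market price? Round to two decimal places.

153.25

The follower Helios best-responds to any q_U: π_H = (343 - Q)q_H - 90q_H.
Setting the follower's marginal profit to zero, 253 - q_U - 2q_H = 0, i.e. q_H = (253 - q_U)/2.
Umbra substitutes q_H(q_U) into its own profit: π_U = q_U(343 - q_U - (253 - q_U)/2) - 90q_U = (433/2 - (1/2)q_U)q_U - 90q_U.
Leader FOC: 253/2 - q_U = 0, so q_U = 253/2.
Then q_H = (253 - 253/2)/2 = 253/4.
Total output Q = 759/4, so price P = 343 - 759/4 = 613/4.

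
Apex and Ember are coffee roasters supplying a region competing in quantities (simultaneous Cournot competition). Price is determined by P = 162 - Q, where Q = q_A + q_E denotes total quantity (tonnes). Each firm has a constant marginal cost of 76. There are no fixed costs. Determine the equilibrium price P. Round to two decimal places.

104.67

Each firm earns π_i = (162 - Q)q_i - 76q_i.
First-order condition (treating rivals' output as given): 86 - 2q_i - q_j = 0.
With identical firms every q_j equals q_i, so q_j = q_i and 86 = 3q_i, giving q_i = 86/3.
Total output Q = 172/3, so price P = 162 - 172/3 = 314/3.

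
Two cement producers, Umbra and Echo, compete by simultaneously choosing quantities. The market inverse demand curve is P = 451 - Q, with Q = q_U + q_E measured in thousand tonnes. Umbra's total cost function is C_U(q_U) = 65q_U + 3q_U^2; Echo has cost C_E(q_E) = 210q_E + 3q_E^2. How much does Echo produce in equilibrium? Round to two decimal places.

24.48

Umbra's profit: π_U = (451 - Q)q_U - (65q_U + 3q_U²). Setting ∂π_U/∂q_U = 0: 386 - 8q_U - (q_E) = 0.
Echo's profit: π_E = (451 - Q)q_E - (210q_E + 3q_E²). Setting ∂π_E/∂q_E = 0: 241 - 8q_E - (q_U) = 0.
So q_U = (386 - q_E)/8 and q_E = (241 - q_U)/8.
Solving the pair: q_U = 949/21, q_E = 514/21.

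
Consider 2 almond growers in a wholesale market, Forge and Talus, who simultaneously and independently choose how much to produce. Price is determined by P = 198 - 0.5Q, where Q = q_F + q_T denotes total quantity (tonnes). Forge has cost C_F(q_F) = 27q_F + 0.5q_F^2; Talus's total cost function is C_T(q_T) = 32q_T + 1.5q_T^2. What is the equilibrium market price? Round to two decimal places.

143.32

Forge's profit: π_F = (198 - 0.5Q)q_F - (27q_F + (1/2)q_F²). Setting ∂π_F/∂q_F = 0: 171 - 2q_F - (1/2)(q_T) = 0.
Talus's first-order condition: 166 - 4q_T - (1/2)(q_F) = 0.
So q_F = (171 - (1/2)q_T)/2 and q_T = (166 - (1/2)q_F)/4.
Solving the pair: q_F = 77.5484, q_T = 986/31.
Total output Q = 109.3548, so price P = 198 - (1/2)·109.3548 = 143.3226.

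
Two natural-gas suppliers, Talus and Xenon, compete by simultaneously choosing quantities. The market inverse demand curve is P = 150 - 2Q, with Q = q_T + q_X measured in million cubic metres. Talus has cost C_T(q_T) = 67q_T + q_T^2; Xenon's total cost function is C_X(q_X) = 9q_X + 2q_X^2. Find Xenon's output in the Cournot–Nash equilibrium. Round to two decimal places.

Talus's profit: π_T = (150 - 2Q)q_T - (67q_T + q_T²). Setting ∂π_T/∂q_T = 0: 83 - 6q_T - 2(q_X) = 0.
Xenon's profit: π_X = (150 - 2Q)q_X - (9q_X + 2q_X²). Setting ∂π_X/∂q_X = 0: 141 - 8q_X - 2(q_T) = 0.
So q_T = (83 - 2q_X)/6 and q_X = (141 - 2q_T)/8.
Substituting one into the other gives q_T = 191/22 and q_X = 170/11.

15.45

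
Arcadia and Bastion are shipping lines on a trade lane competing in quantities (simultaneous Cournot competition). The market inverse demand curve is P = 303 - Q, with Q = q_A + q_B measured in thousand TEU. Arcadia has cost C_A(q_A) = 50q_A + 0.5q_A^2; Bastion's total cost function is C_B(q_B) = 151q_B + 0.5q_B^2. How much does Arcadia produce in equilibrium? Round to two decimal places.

Arcadia's profit: π_A = (303 - Q)q_A - (50q_A + (1/2)q_A²). Setting ∂π_A/∂q_A = 0: 253 - 3q_A - (q_B) = 0.
Bastion's first-order condition: 152 - 3q_B - (q_A) = 0.
Rearranging gives the reaction functions q_A = (253 - q_B)/3 and q_B = (152 - q_A)/3.
Solving the pair: q_A = 607/8, q_B = 203/8.

75.88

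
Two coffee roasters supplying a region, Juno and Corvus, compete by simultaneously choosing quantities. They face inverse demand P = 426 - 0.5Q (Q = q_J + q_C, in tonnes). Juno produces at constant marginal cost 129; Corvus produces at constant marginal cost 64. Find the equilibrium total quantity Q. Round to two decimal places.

Juno's profit: π_J = (426 - 0.5Q)q_J - (129q_J). Setting ∂π_J/∂q_J = 0: 297 - q_J - (1/2)(q_C) = 0.
Corvus's profit: π_C = (426 - 0.5Q)q_C - (64q_C). Setting ∂π_C/∂q_C = 0: 362 - q_C - (1/2)(q_J) = 0.
Rearranging gives the reaction functions q_J = (297 - (1/2)q_C) and q_C = (362 - (1/2)q_J).
Solving the pair: q_J = 464/3, q_C = 854/3.
Total output Q = 464/3 + 854/3 = 1318/3.

439.33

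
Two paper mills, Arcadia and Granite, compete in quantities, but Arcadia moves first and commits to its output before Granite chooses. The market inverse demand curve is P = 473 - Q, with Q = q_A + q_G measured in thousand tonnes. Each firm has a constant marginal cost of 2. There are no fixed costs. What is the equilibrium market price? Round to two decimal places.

119.75

The follower Granite best-responds to any q_A: π_G = (473 - Q)q_G - 2q_G.
∂π_G/∂q_G = 471 - q_A - 2q_G = 0 gives the reaction function q_G = (471 - q_A)/2.
The leader anticipates this reaction. Substituting into P = 473 - Q gives P = 475/2 - (1/2)q_A, so π_A = (475/2 - (1/2)q_A)q_A - 2q_A.
Leader FOC: 471/2 - q_A = 0, so q_A = 471/2.
Then q_G = (471 - 471/2)/2 = 471/4.
Total output Q = 1413/4, so price P = 473 - 1413/4 = 479/4.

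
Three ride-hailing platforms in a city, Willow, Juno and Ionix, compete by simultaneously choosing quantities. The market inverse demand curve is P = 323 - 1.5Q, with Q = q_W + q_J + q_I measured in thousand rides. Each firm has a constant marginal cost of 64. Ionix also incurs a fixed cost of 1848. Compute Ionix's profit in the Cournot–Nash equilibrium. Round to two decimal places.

A representative firm's profit is π_i = q_i(323 - 1.5Q) - 64q_i.
Setting ∂π_i/∂q_i = 0 with rivals' quantities fixed: 259 - 3q_i - (3/2)·Σ_{j≠i} q_j = 0.
With identical firms every q_j equals q_i, so Σ_{j≠i} q_j = 2q_i and 259 = 6q_i, giving q_i = 259/6.
Price P = 323 - (3/2)·(259/2) = 515/4.
Ionix's profit: (515/4 - 64)·(259/6) - 1848 = 947.0417.

947.04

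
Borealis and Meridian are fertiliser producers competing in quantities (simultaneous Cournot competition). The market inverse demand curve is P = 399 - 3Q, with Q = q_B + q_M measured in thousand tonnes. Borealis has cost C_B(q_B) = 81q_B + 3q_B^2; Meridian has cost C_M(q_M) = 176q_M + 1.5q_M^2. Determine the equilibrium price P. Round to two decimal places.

Borealis's profit: π_B = (399 - 3Q)q_B - (81q_B + 3q_B²). Setting ∂π_B/∂q_B = 0: 318 - 12q_B - 3(q_M) = 0.
Meridian's first-order condition: 223 - 9q_M - 3(q_B) = 0.
So q_B = (318 - 3q_M)/12 and q_M = (223 - 3q_B)/9.
Solving the pair: q_B = 731/33, q_M = 574/33.
Total output Q = 435/11, so price P = 399 - 3·(435/11) = 280.3636.

280.36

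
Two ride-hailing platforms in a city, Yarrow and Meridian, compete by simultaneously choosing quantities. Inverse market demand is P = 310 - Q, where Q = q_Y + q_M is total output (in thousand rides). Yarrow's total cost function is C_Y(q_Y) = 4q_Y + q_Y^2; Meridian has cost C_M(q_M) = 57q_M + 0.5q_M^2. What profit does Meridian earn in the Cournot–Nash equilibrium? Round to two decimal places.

6178.96

Yarrow's profit: π_Y = (310 - Q)q_Y - (4q_Y + q_Y²). Setting ∂π_Y/∂q_Y = 0: 306 - 4q_Y - (q_M) = 0.
Meridian's profit: π_M = (310 - Q)q_M - (57q_M + (1/2)q_M²). Setting ∂π_M/∂q_M = 0: 253 - 3q_M - (q_Y) = 0.
Best responses: q_Y = (306 - q_M)/4, q_M = (253 - q_Y)/3.
Solving the pair: q_Y = 665/11, q_M = 706/11.
Price P = 310 - 1371/11 = 185.3636.
Meridian's profit: 185.3636·(706/11) - 57·(706/11) - (1/2)(706/11)² = 6178.9587.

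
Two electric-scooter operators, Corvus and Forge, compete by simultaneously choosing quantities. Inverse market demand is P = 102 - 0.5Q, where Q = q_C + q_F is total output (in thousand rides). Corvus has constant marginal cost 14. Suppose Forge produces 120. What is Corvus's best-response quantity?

28

With the rival's output fixed at 120, Corvus's profit is π_C = (102 - (1/2)·120 - (1/2)q_C)q_C - (14q_C) = (42 - (1/2)q_C)q_C - (14q_C).
∂π_C/∂q_C = 28 - q_C = 0, so q_C = 28.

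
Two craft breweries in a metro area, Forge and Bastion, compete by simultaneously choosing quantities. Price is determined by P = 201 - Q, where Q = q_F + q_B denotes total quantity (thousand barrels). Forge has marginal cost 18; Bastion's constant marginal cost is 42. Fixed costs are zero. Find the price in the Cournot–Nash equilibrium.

87

Forge's profit: π_F = (201 - Q)q_F - (18q_F). Setting ∂π_F/∂q_F = 0: 183 - 2q_F - (q_B) = 0.
Bastion's profit: π_B = (201 - Q)q_B - (42q_B). Setting ∂π_B/∂q_B = 0: 159 - 2q_B - (q_F) = 0.
So q_F = (183 - q_B)/2 and q_B = (159 - q_F)/2.
Substituting one into the other gives q_F = 69 and q_B = 45.
Total output Q = 114, so price P = 201 - 114 = 87.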